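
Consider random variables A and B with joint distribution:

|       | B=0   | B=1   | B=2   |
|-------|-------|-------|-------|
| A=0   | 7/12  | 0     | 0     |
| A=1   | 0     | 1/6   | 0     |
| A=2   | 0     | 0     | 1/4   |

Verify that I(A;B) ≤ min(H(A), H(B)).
Marginal P(A) (row sums):
  P(A=0) = 7/12 + 0 + 0 = 7/12
  P(A=1) = 0 + 1/6 + 0 = 1/6
  P(A=2) = 0 + 0 + 1/4 = 1/4
Marginal P(B) (column sums):
  P(B=0) = 7/12 + 0 + 0 = 7/12
  P(B=1) = 0 + 1/6 + 0 = 1/6
  P(B=2) = 0 + 0 + 1/4 = 1/4

H(A) = -[(7/12)·log₂(7/12) + (1/6)·log₂(1/6) + (1/4)·log₂(1/4)]
  = 0.4536 + 0.4308 + 0.5000
  = 1.3844 bits
H(B) = -[(7/12)·log₂(7/12) + (1/6)·log₂(1/6) + (1/4)·log₂(1/4)]
  = 0.4536 + 0.4308 + 0.5000
  = 1.3844 bits
H(A,B) = -[(7/12)·log₂(7/12) + (1/6)·log₂(1/6) + (1/4)·log₂(1/4)]
  = 0.4536 + 0.4308 + 0.5000
  = 1.3844 bits

I(A;B) = H(A) + H(B) - H(A,B)
  = 1.3844 + 1.3844 - 1.3844
  = 1.3844 bits

min(H(A), H(B)) = min(1.3844, 1.3844) = 1.3844 bits
Since 1.3844 ≤ 1.3844, the bound is satisfied ✓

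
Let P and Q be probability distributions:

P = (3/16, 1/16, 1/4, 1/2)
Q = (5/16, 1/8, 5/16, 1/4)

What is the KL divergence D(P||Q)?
D(P||Q) = Σ P(i) log₂(P(i)/Q(i))
  i=0: (3/16) × log₂((3/16)/(5/16)) = (3/16) × log₂(3/5) = -0.1382
  i=1: (1/16) × log₂((1/16)/(1/8)) = (1/16) × log₂(1/2) = -0.0625
  i=2: (1/4) × log₂((1/4)/(5/16)) = (1/4) × log₂(4/5) = -0.0805
  i=3: (1/2) × log₂((1/2)/(1/4)) = (1/2) × log₂(2) = 0.5000
D(P||Q) = -0.1382 - 0.0625 - 0.0805 + 0.5000
  = 0.2188 bits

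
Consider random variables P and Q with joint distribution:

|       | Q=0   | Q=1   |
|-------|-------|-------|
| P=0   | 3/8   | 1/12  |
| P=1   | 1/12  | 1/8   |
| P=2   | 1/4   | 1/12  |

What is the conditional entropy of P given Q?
Marginal P(Q) (column sums):
  P(Q=0) = 3/8 + 1/12 + 1/4 = 17/24
  P(Q=1) = 1/12 + 1/8 + 1/12 = 7/24

H(P|Q) = -Σ P(P,Q)·log₂ P(P|Q), where P(P|Q) = P(P,Q) / P(Q)
  (P=0,Q=0): P(P|Q) = (3/8)/(17/24) = 9/17;  -(3/8)·log₂(9/17) = 0.3441
  (P=0,Q=1): P(P|Q) = (1/12)/(7/24) = 2/7;  -(1/12)·log₂(2/7) = 0.1506
  (P=1,Q=0): P(P|Q) = (1/12)/(17/24) = 2/17;  -(1/12)·log₂(2/17) = 0.2573
  (P=1,Q=1): P(P|Q) = (1/8)/(7/24) = 3/7;  -(1/8)·log₂(3/7) = 0.1528
  (P=2,Q=0): P(P|Q) = (1/4)/(17/24) = 6/17;  -(1/4)·log₂(6/17) = 0.3756
  (P=2,Q=1): P(P|Q) = (1/12)/(7/24) = 2/7;  -(1/12)·log₂(2/7) = 0.1506
H(P|Q) = 0.3441 + 0.1506 + 0.2573 + 0.1528 + 0.3756 + 0.1506
  = 1.4310 bits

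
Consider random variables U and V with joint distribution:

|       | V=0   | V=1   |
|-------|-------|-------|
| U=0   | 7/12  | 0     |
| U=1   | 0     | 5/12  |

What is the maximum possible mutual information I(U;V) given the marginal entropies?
The upper bound on mutual information is I(U;V) ≤ min(H(U), H(V)).

Marginal P(U) (row sums):
  P(U=0) = 7/12 + 0 = 7/12
  P(U=1) = 0 + 5/12 = 5/12
Marginal P(V) (column sums):
  P(V=0) = 7/12 + 0 = 7/12
  P(V=1) = 0 + 5/12 = 5/12

H(U) = -[(7/12)·log₂(7/12) + (5/12)·log₂(5/12)]
  = 0.4536 + 0.5263
  = 0.9799 bits
H(V) = -[(7/12)·log₂(7/12) + (5/12)·log₂(5/12)]
  = 0.4536 + 0.5263
  = 0.9799 bits

Maximum possible I(U;V) = min(0.9799, 0.9799) = 0.9799 bits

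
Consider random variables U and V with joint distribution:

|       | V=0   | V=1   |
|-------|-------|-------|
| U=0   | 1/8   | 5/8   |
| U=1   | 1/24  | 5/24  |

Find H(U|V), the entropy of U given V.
Marginal P(V) (column sums):
  P(V=0) = 1/8 + 1/24 = 1/6
  P(V=1) = 5/8 + 5/24 = 5/6

H(U|V) = -Σ P(U,V)·log₂ P(U|V), where P(U|V) = P(U,V) / P(V)
  (U=0,V=0): P(U|V) = (1/8)/(1/6) = 3/4;  -(1/8)·log₂(3/4) = 0.0519
  (U=0,V=1): P(U|V) = (5/8)/(5/6) = 3/4;  -(5/8)·log₂(3/4) = 0.2594
  (U=1,V=0): P(U|V) = (1/24)/(1/6) = 1/4;  -(1/24)·log₂(1/4) = 0.0833
  (U=1,V=1): P(U|V) = (5/24)/(5/6) = 1/4;  -(5/24)·log₂(1/4) = 0.4167
H(U|V) = 0.0519 + 0.2594 + 0.0833 + 0.4167
  = 0.8113 bits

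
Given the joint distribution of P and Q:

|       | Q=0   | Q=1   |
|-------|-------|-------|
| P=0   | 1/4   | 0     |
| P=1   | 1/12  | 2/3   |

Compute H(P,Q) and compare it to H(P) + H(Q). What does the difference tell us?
Marginal P(P) (row sums):
  P(P=0) = 1/4 + 0 = 1/4
  P(P=1) = 1/12 + 2/3 = 3/4
Marginal P(Q) (column sums):
  P(Q=0) = 1/4 + 1/12 = 1/3
  P(Q=1) = 0 + 2/3 = 2/3

H(P,Q) = -[(1/4)·log₂(1/4) + (1/12)·log₂(1/12) + (2/3)·log₂(2/3)]
  = 0.5000 + 0.2987 + 0.3900
  = 1.1887 bits
H(P) = -[(1/4)·log₂(1/4) + (3/4)·log₂(3/4)]
  = 0.5000 + 0.3113
  = 0.8113 bits
H(Q) = -[(1/3)·log₂(1/3) + (2/3)·log₂(2/3)]
  = 0.5283 + 0.3900
  = 0.9183 bits

H(P) + H(Q) = 0.8113 + 0.9183 = 1.7296 bits
Difference: H(P) + H(Q) - H(P,Q) = 1.7296 - 1.1887 = 0.5409 bits = I(P;Q)

The difference is the mutual information; it is positive here, so P and Q are dependent (knowing one reduces uncertainty about the other by 0.5409 bits).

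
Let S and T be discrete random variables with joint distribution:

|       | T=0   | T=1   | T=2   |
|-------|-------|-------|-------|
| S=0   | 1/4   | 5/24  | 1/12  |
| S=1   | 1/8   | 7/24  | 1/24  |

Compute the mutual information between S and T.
Marginal P(S) (row sums):
  P(S=0) = 1/4 + 5/24 + 1/12 = 13/24
  P(S=1) = 1/8 + 7/24 + 1/24 = 11/24
Marginal P(T) (column sums):
  P(T=0) = 1/4 + 1/8 = 3/8
  P(T=1) = 5/24 + 7/24 = 1/2
  P(T=2) = 1/12 + 1/24 = 1/8

H(S) = -[(13/24)·log₂(13/24) + (11/24)·log₂(11/24)]
  = 0.4791 + 0.5159
  = 0.9950 bits
H(T) = -[(3/8)·log₂(3/8) + (1/2)·log₂(1/2) + (1/8)·log₂(1/8)]
  = 0.5306 + 0.5000 + 0.3750
  = 1.4056 bits
H(S,T) = -[(1/4)·log₂(1/4) + (5/24)·log₂(5/24) + (1/12)·log₂(1/12) + (1/8)·log₂(1/8) + (7/24)·log₂(7/24) + (1/24)·log₂(1/24)]
  = 0.5000 + 0.4715 + 0.2987 + 0.3750 + 0.5185 + 0.1910
  = 2.3547 bits

I(S;T) = H(S) + H(T) - H(S,T)
  = 0.9950 + 1.4056 - 2.3547
  = 0.0459 bits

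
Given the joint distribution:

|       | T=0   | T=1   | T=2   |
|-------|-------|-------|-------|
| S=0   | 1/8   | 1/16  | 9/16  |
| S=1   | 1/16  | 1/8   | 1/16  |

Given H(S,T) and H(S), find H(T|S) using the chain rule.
From the chain rule: H(S,T) = H(S) + H(T|S)
Therefore: H(T|S) = H(S,T) - H(S)

H(S,T) = -[(1/8)·log₂(1/8) + (1/16)·log₂(1/16) + (9/16)·log₂(9/16) + (1/16)·log₂(1/16) + (1/8)·log₂(1/8) + (1/16)·log₂(1/16)]
  = 0.3750 + 0.2500 + 0.4669 + 0.2500 + 0.3750 + 0.2500
  = 1.9669 bits
Marginal P(S) (row sums):
  P(S=0) = 1/8 + 1/16 + 9/16 = 3/4
  P(S=1) = 1/16 + 1/8 + 1/16 = 1/4
H(S) = -[(3/4)·log₂(3/4) + (1/4)·log₂(1/4)]
  = 0.3113 + 0.5000
  = 0.8113 bits

H(T|S) = 1.9669 - 0.8113 = 1.1556 bits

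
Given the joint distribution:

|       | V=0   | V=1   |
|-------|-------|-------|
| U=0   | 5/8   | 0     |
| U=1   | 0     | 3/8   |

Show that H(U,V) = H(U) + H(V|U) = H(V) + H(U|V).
Marginal P(U) (row sums):
  P(U=0) = 5/8 + 0 = 5/8
  P(U=1) = 0 + 3/8 = 3/8
Marginal P(V) (column sums):
  P(V=0) = 5/8 + 0 = 5/8
  P(V=1) = 0 + 3/8 = 3/8

Decomposition 1: H(U) + H(V|U)
H(U) = -[(5/8)·log₂(5/8) + (3/8)·log₂(3/8)]
  = 0.4238 + 0.5306
  = 0.9544 bits
H(V|U) = -Σ P(U,V)·log₂ P(V|U), where P(V|U) = P(U,V) / P(U)
  (cells with P(U,V) = 0 contribute 0)
  (U=0,V=0): P(V|U) = (5/8)/(5/8) = 1;  -(5/8)·log₂(1) = 0.0000
  (U=1,V=1): P(V|U) = (3/8)/(3/8) = 1;  -(3/8)·log₂(1) = 0.0000
H(V|U) = 0.0000 + 0.0000
  = 0.0000 bits
H(U) + H(V|U) = 0.9544 + 0.0000 = 0.9544 bits

Decomposition 2: H(V) + H(U|V)
H(V) = -[(5/8)·log₂(5/8) + (3/8)·log₂(3/8)]
  = 0.4238 + 0.5306
  = 0.9544 bits
H(U|V) = -Σ P(U,V)·log₂ P(U|V), where P(U|V) = P(U,V) / P(V)
  (cells with P(U,V) = 0 contribute 0)
  (U=0,V=0): P(U|V) = (5/8)/(5/8) = 1;  -(5/8)·log₂(1) = 0.0000
  (U=1,V=1): P(U|V) = (3/8)/(3/8) = 1;  -(3/8)·log₂(1) = 0.0000
H(U|V) = 0.0000 + 0.0000
  = 0.0000 bits
H(V) + H(U|V) = 0.9544 + 0.0000 = 0.9544 bits

Direct computation of the joint entropy:
H(U,V) = -[(5/8)·log₂(5/8) + (3/8)·log₂(3/8)]
  = 0.4238 + 0.5306
  = 0.9544 bits

All three agree: H(U,V) = 0.9544 bits ✓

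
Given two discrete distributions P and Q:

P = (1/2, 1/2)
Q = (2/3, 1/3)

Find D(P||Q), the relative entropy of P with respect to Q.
D(P||Q) = Σ P(i) log₂(P(i)/Q(i))
  i=0: (1/2) × log₂((1/2)/(2/3)) = (1/2) × log₂(3/4) = -0.2075
  i=1: (1/2) × log₂((1/2)/(1/3)) = (1/2) × log₂(3/2) = 0.2925
D(P||Q) = -0.2075 + 0.2925
  = 0.0850 bits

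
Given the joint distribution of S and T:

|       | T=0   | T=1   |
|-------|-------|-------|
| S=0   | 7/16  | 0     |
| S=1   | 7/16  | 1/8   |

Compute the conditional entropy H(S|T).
Marginal P(T) (column sums):
  P(T=0) = 7/16 + 7/16 = 7/8
  P(T=1) = 0 + 1/8 = 1/8

H(S|T) = -Σ P(S,T)·log₂ P(S|T), where P(S|T) = P(S,T) / P(T)
  (cells with P(S,T) = 0 contribute 0)
  (S=0,T=0): P(S|T) = (7/16)/(7/8) = 1/2;  -(7/16)·log₂(1/2) = 0.4375
  (S=1,T=0): P(S|T) = (7/16)/(7/8) = 1/2;  -(7/16)·log₂(1/2) = 0.4375
  (S=1,T=1): P(S|T) = (1/8)/(1/8) = 1;  -(1/8)·log₂(1) = 0.0000
H(S|T) = 0.4375 + 0.4375 + 0.0000
  = 0.8750 bits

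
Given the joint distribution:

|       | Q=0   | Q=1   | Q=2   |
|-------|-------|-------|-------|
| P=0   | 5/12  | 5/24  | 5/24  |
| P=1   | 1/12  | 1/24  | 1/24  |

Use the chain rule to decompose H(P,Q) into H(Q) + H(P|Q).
By the chain rule: H(P,Q) = H(Q) + H(P|Q)

Marginal P(Q) (column sums):
  P(Q=0) = 5/12 + 1/12 = 1/2
  P(Q=1) = 5/24 + 1/24 = 1/4
  P(Q=2) = 5/24 + 1/24 = 1/4
H(Q) = -[(1/2)·log₂(1/2) + (1/4)·log₂(1/4) + (1/4)·log₂(1/4)]
  = 0.5000 + 0.5000 + 0.5000
  = 1.5000 bits
H(P|Q) = -Σ P(P,Q)·log₂ P(P|Q), where P(P|Q) = P(P,Q) / P(Q)
  (P=0,Q=0): P(P|Q) = (5/12)/(1/2) = 5/6;  -(5/12)·log₂(5/6) = 0.1096
  (P=0,Q=1): P(P|Q) = (5/24)/(1/4) = 5/6;  -(5/24)·log₂(5/6) = 0.0548
  (P=0,Q=2): P(P|Q) = (5/24)/(1/4) = 5/6;  -(5/24)·log₂(5/6) = 0.0548
  (P=1,Q=0): P(P|Q) = (1/12)/(1/2) = 1/6;  -(1/12)·log₂(1/6) = 0.2154
  (P=1,Q=1): P(P|Q) = (1/24)/(1/4) = 1/6;  -(1/24)·log₂(1/6) = 0.1077
  (P=1,Q=2): P(P|Q) = (1/24)/(1/4) = 1/6;  -(1/24)·log₂(1/6) = 0.1077
H(P|Q) = 0.1096 + 0.0548 + 0.0548 + 0.2154 + 0.1077 + 0.1077
  = 0.6500 bits

H(P,Q) = H(Q) + H(P|Q) = 1.5000 + 0.6500 = 2.1500 bits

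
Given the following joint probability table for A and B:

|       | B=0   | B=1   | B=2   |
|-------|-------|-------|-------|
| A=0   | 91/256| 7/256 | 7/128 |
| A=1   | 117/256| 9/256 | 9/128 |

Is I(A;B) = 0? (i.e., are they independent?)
Marginal P(A) (row sums):
  P(A=0) = 91/256 + 7/256 + 7/128 = 7/16
  P(A=1) = 117/256 + 9/256 + 9/128 = 9/16
Marginal P(B) (column sums):
  P(B=0) = 91/256 + 117/256 = 13/16
  P(B=1) = 7/256 + 9/256 = 1/16
  P(B=2) = 7/128 + 9/128 = 1/8

A and B are independent iff P(A=i,B=j) = P(A=i)·P(B=j) for every cell.
  P(A=0)·P(B=0) = 7/16 × 13/16 = 91/256 = P(A=0,B=0) ✓
  P(A=0)·P(B=1) = 7/16 × 1/16 = 7/256 = P(A=0,B=1) ✓
  P(A=0)·P(B=2) = 7/16 × 1/8 = 7/128 = P(A=0,B=2) ✓
  P(A=1)·P(B=0) = 9/16 × 13/16 = 117/256 = P(A=1,B=0) ✓
  P(A=1)·P(B=1) = 9/16 × 1/16 = 9/256 = P(A=1,B=1) ✓
  P(A=1)·P(B=2) = 9/16 × 1/8 = 9/128 = P(A=1,B=2) ✓

Yes, A and B are independent: every cell factors, so I(A;B) = 0 bits.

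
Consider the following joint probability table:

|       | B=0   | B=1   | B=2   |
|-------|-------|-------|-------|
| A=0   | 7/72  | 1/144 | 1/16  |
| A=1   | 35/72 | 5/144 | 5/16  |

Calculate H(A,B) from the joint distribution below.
H(A,B) = -Σ P(A,B) log₂ P(A,B), summed over the non-zero cells:
H(A,B) = -[(7/72)·log₂(7/72) + (1/144)·log₂(1/144) + (1/16)·log₂(1/16) + (35/72)·log₂(35/72) + (5/144)·log₂(5/144) + (5/16)·log₂(5/16)]
  = 0.3269 + 0.0498 + 0.2500 + 0.5059 + 0.1683 + 0.5244
  = 1.8253 bits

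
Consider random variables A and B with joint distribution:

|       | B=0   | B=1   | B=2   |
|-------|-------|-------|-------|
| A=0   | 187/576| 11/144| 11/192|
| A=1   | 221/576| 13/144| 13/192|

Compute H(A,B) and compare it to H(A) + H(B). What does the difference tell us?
Marginal P(A) (row sums):
  P(A=0) = 187/576 + 11/144 + 11/192 = 11/24
  P(A=1) = 221/576 + 13/144 + 13/192 = 13/24
Marginal P(B) (column sums):
  P(B=0) = 187/576 + 221/576 = 17/24
  P(B=1) = 11/144 + 13/144 = 1/6
  P(B=2) = 11/192 + 13/192 = 1/8

H(A,B) = -[(187/576)·log₂(187/576) + (11/144)·log₂(11/144) + (11/192)·log₂(11/192) + (221/576)·log₂(221/576) + (13/144)·log₂(13/144) + (13/192)·log₂(13/192)]
  = 0.5269 + 0.2834 + 0.2364 + 0.5303 + 0.3132 + 0.2630
  = 2.1532 bits
H(A) = -[(11/24)·log₂(11/24) + (13/24)·log₂(13/24)]
  = 0.5159 + 0.4791
  = 0.9950 bits
H(B) = -[(17/24)·log₂(17/24) + (1/6)·log₂(1/6) + (1/8)·log₂(1/8)]
  = 0.3524 + 0.4308 + 0.3750
  = 1.1582 bits

H(A) + H(B) = 0.9950 + 1.1582 = 2.1532 bits
Difference: H(A) + H(B) - H(A,B) = 2.1532 - 2.1532 = 0.0000 bits = I(A;B)

The difference is the mutual information; it is 0 here, so A and B are independent (the joint entropy equals the sum of the marginal entropies).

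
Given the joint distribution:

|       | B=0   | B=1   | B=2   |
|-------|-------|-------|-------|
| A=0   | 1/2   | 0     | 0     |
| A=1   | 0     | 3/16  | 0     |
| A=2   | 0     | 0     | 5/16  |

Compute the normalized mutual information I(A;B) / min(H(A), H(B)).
Marginal P(A) (row sums):
  P(A=0) = 1/2 + 0 + 0 = 1/2
  P(A=1) = 0 + 3/16 + 0 = 3/16
  P(A=2) = 0 + 0 + 5/16 = 5/16
Marginal P(B) (column sums):
  P(B=0) = 1/2 + 0 + 0 = 1/2
  P(B=1) = 0 + 3/16 + 0 = 3/16
  P(B=2) = 0 + 0 + 5/16 = 5/16

H(A) = -[(1/2)·log₂(1/2) + (3/16)·log₂(3/16) + (5/16)·log₂(5/16)]
  = 0.5000 + 0.4528 + 0.5244
  = 1.4772 bits
H(B) = -[(1/2)·log₂(1/2) + (3/16)·log₂(3/16) + (5/16)·log₂(5/16)]
  = 0.5000 + 0.4528 + 0.5244
  = 1.4772 bits
H(A,B) = -[(1/2)·log₂(1/2) + (3/16)·log₂(3/16) + (5/16)·log₂(5/16)]
  = 0.5000 + 0.4528 + 0.5244
  = 1.4772 bits

I(A;B) = H(A) + H(B) - H(A,B)
  = 1.4772 + 1.4772 - 1.4772
  = 1.4772 bits

min(H(A), H(B)) = min(1.4772, 1.4772) = 1.4772 bits
Normalized MI = 1.4772 / 1.4772 = 1.0000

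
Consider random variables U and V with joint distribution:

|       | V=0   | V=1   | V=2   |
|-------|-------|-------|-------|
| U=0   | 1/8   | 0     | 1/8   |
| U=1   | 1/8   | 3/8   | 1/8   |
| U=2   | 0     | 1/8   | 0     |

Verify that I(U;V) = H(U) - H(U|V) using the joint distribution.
Left side, from I(U;V) = H(U) + H(V) - H(U,V):
Marginal P(U) (row sums):
  P(U=0) = 1/8 + 0 + 1/8 = 1/4
  P(U=1) = 1/8 + 3/8 + 1/8 = 5/8
  P(U=2) = 0 + 1/8 + 0 = 1/8
Marginal P(V) (column sums):
  P(V=0) = 1/8 + 1/8 + 0 = 1/4
  P(V=1) = 0 + 3/8 + 1/8 = 1/2
  P(V=2) = 1/8 + 1/8 + 0 = 1/4

H(U) = -[(1/4)·log₂(1/4) + (5/8)·log₂(5/8) + (1/8)·log₂(1/8)]
  = 0.5000 + 0.4238 + 0.3750
  = 1.2988 bits
H(V) = -[(1/4)·log₂(1/4) + (1/2)·log₂(1/2) + (1/4)·log₂(1/4)]
  = 0.5000 + 0.5000 + 0.5000
  = 1.5000 bits
H(U,V) = -[(1/8)·log₂(1/8) + (1/8)·log₂(1/8) + (1/8)·log₂(1/8) + (3/8)·log₂(3/8) + (1/8)·log₂(1/8) + (1/8)·log₂(1/8)]
  = 0.3750 + 0.3750 + 0.3750 + 0.5306 + 0.3750 + 0.3750
  = 2.4056 bits

I(U;V) = H(U) + H(V) - H(U,V)
  = 1.2988 + 1.5000 - 2.4056
  = 0.3932 bits

Right side, with H(U|V) computed directly from the conditional probabilities:
H(U|V) = -Σ P(U,V)·log₂ P(U|V), where P(U|V) = P(U,V) / P(V)
  (cells with P(U,V) = 0 contribute 0)
  (U=0,V=0): P(U|V) = (1/8)/(1/4) = 1/2;  -(1/8)·log₂(1/2) = 0.1250
  (U=0,V=2): P(U|V) = (1/8)/(1/4) = 1/2;  -(1/8)·log₂(1/2) = 0.1250
  (U=1,V=0): P(U|V) = (1/8)/(1/4) = 1/2;  -(1/8)·log₂(1/2) = 0.1250
  (U=1,V=1): P(U|V) = (3/8)/(1/2) = 3/4;  -(3/8)·log₂(3/4) = 0.1556
  (U=1,V=2): P(U|V) = (1/8)/(1/4) = 1/2;  -(1/8)·log₂(1/2) = 0.1250
  (U=2,V=1): P(U|V) = (1/8)/(1/2) = 1/4;  -(1/8)·log₂(1/4) = 0.2500
H(U|V) = 0.1250 + 0.1250 + 0.1250 + 0.1556 + 0.1250 + 0.2500
  = 0.9056 bits
H(U) - H(U|V) = 1.2988 - 0.9056 = 0.3932 bits

Both sides equal 0.3932 bits, so I(U;V) = H(U) - H(U|V) ✓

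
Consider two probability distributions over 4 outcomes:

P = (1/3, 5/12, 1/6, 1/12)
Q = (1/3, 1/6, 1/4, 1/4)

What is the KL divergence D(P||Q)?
D(P||Q) = Σ P(i) log₂(P(i)/Q(i))
  i=0: (1/3) × log₂((1/3)/(1/3)) = (1/3) × log₂(1) = 0.0000
  i=1: (5/12) × log₂((5/12)/(1/6)) = (5/12) × log₂(5/2) = 0.5508
  i=2: (1/6) × log₂((1/6)/(1/4)) = (1/6) × log₂(2/3) = -0.0975
  i=3: (1/12) × log₂((1/12)/(1/4)) = (1/12) × log₂(1/3) = -0.1321
D(P||Q) = 0.0000 + 0.5508 - 0.0975 - 0.1321
  = 0.3212 bits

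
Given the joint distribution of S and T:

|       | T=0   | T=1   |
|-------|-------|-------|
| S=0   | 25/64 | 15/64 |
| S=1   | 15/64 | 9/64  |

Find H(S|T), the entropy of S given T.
Marginal P(T) (column sums):
  P(T=0) = 25/64 + 15/64 = 5/8
  P(T=1) = 15/64 + 9/64 = 3/8

H(S|T) = -Σ P(S,T)·log₂ P(S|T), where P(S|T) = P(S,T) / P(T)
  (S=0,T=0): P(S|T) = (25/64)/(5/8) = 5/8;  -(25/64)·log₂(5/8) = 0.2649
  (S=0,T=1): P(S|T) = (15/64)/(3/8) = 5/8;  -(15/64)·log₂(5/8) = 0.1589
  (S=1,T=0): P(S|T) = (15/64)/(5/8) = 3/8;  -(15/64)·log₂(3/8) = 0.3316
  (S=1,T=1): P(S|T) = (9/64)/(3/8) = 3/8;  -(9/64)·log₂(3/8) = 0.1990
H(S|T) = 0.2649 + 0.1589 + 0.3316 + 0.1990
  = 0.9544 bits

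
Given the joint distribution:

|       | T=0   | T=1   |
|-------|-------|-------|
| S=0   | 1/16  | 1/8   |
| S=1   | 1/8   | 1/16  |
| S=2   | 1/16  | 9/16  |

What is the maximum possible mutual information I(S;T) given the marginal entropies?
The upper bound on mutual information is I(S;T) ≤ min(H(S), H(T)).

Marginal P(S) (row sums):
  P(S=0) = 1/16 + 1/8 = 3/16
  P(S=1) = 1/8 + 1/16 = 3/16
  P(S=2) = 1/16 + 9/16 = 5/8
Marginal P(T) (column sums):
  P(T=0) = 1/16 + 1/8 + 1/16 = 1/4
  P(T=1) = 1/8 + 1/16 + 9/16 = 3/4

H(S) = -[(3/16)·log₂(3/16) + (3/16)·log₂(3/16) + (5/8)·log₂(5/8)]
  = 0.4528 + 0.4528 + 0.4238
  = 1.3294 bits
H(T) = -[(1/4)·log₂(1/4) + (3/4)·log₂(3/4)]
  = 0.5000 + 0.3113
  = 0.8113 bits

Maximum possible I(S;T) = min(1.3294, 0.8113) = 0.8113 bits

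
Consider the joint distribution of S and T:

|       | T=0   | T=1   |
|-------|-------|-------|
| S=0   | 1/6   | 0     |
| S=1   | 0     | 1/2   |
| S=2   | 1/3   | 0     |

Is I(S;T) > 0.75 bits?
Marginal P(S) (row sums):
  P(S=0) = 1/6 + 0 = 1/6
  P(S=1) = 0 + 1/2 = 1/2
  P(S=2) = 1/3 + 0 = 1/3
Marginal P(T) (column sums):
  P(T=0) = 1/6 + 0 + 1/3 = 1/2
  P(T=1) = 0 + 1/2 + 0 = 1/2

H(S) = -[(1/6)·log₂(1/6) + (1/2)·log₂(1/2) + (1/3)·log₂(1/3)]
  = 0.4308 + 0.5000 + 0.5283
  = 1.4591 bits
H(T) = -[(1/2)·log₂(1/2) + (1/2)·log₂(1/2)]
  = 0.5000 + 0.5000
  = 1.0000 bits
H(S,T) = -[(1/6)·log₂(1/6) + (1/2)·log₂(1/2) + (1/3)·log₂(1/3)]
  = 0.4308 + 0.5000 + 0.5283
  = 1.4591 bits

I(S;T) = H(S) + H(T) - H(S,T)
  = 1.4591 + 1.0000 - 1.4591
  = 1.0000 bits

Yes. I(S;T) = 1.0000 bits, which is > 0.75 bits.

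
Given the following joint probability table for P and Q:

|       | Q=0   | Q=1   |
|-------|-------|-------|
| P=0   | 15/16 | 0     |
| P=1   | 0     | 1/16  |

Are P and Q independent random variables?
Marginal P(P) (row sums):
  P(P=0) = 15/16 + 0 = 15/16
  P(P=1) = 0 + 1/16 = 1/16
Marginal P(Q) (column sums):
  P(Q=0) = 15/16 + 0 = 15/16
  P(Q=1) = 0 + 1/16 = 1/16

P and Q are independent iff P(P=i,Q=j) = P(P=i)·P(Q=j) for every cell.
  P(P=0)·P(Q=0) = 15/16 × 15/16 = 225/256, but P(P=0,Q=0) = 15/16 ✗

No, P and Q are not independent. Quantitatively, I(P;Q) > 0:

H(P) = -[(15/16)·log₂(15/16) + (1/16)·log₂(1/16)]
  = 0.0873 + 0.2500
  = 0.3373 bits
H(Q) = -[(15/16)·log₂(15/16) + (1/16)·log₂(1/16)]
  = 0.0873 + 0.2500
  = 0.3373 bits
H(P,Q) = -[(15/16)·log₂(15/16) + (1/16)·log₂(1/16)]
  = 0.0873 + 0.2500
  = 0.3373 bits
I(P;Q) = H(P) + H(Q) - H(P,Q) = 0.3373 + 0.3373 - 0.3373 = 0.3373 bits > 0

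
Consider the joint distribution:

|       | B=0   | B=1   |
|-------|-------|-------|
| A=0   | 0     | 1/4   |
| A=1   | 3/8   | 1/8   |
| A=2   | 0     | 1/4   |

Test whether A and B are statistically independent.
Marginal P(A) (row sums):
  P(A=0) = 0 + 1/4 = 1/4
  P(A=1) = 3/8 + 1/8 = 1/2
  P(A=2) = 0 + 1/4 = 1/4
Marginal P(B) (column sums):
  P(B=0) = 0 + 3/8 + 0 = 3/8
  P(B=1) = 1/4 + 1/8 + 1/4 = 5/8

A and B are independent iff P(A=i,B=j) = P(A=i)·P(B=j) for every cell.
  P(A=0)·P(B=0) = 1/4 × 3/8 = 3/32, but P(A=0,B=0) = 0 ✗

No, A and B are not independent. Quantitatively, I(A;B) > 0:

H(A) = -[(1/4)·log₂(1/4) + (1/2)·log₂(1/2) + (1/4)·log₂(1/4)]
  = 0.5000 + 0.5000 + 0.5000
  = 1.5000 bits
H(B) = -[(3/8)·log₂(3/8) + (5/8)·log₂(5/8)]
  = 0.5306 + 0.4238
  = 0.9544 bits
H(A,B) = -[(1/4)·log₂(1/4) + (3/8)·log₂(3/8) + (1/8)·log₂(1/8) + (1/4)·log₂(1/4)]
  = 0.5000 + 0.5306 + 0.3750 + 0.5000
  = 1.9056 bits
I(A;B) = H(A) + H(B) - H(A,B) = 1.5000 + 0.9544 - 1.9056 = 0.5488 bits > 0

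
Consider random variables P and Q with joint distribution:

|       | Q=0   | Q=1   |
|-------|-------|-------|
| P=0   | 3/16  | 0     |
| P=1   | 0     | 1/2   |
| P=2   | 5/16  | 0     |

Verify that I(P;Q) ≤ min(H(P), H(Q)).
Marginal P(P) (row sums):
  P(P=0) = 3/16 + 0 = 3/16
  P(P=1) = 0 + 1/2 = 1/2
  P(P=2) = 5/16 + 0 = 5/16
Marginal P(Q) (column sums):
  P(Q=0) = 3/16 + 0 + 5/16 = 1/2
  P(Q=1) = 0 + 1/2 + 0 = 1/2

H(P) = -[(3/16)·log₂(3/16) + (1/2)·log₂(1/2) + (5/16)·log₂(5/16)]
  = 0.4528 + 0.5000 + 0.5244
  = 1.4772 bits
H(Q) = -[(1/2)·log₂(1/2) + (1/2)·log₂(1/2)]
  = 0.5000 + 0.5000
  = 1.0000 bits
H(P,Q) = -[(3/16)·log₂(3/16) + (1/2)·log₂(1/2) + (5/16)·log₂(5/16)]
  = 0.4528 + 0.5000 + 0.5244
  = 1.4772 bits

I(P;Q) = H(P) + H(Q) - H(P,Q)
  = 1.4772 + 1.0000 - 1.4772
  = 1.0000 bits

min(H(P), H(Q)) = min(1.4772, 1.0000) = 1.0000 bits
Since 1.0000 ≤ 1.0000, the bound is satisfied ✓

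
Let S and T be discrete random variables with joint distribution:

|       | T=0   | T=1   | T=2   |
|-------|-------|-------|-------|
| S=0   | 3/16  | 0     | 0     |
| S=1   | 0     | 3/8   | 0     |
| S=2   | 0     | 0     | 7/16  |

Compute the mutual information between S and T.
Marginal P(S) (row sums):
  P(S=0) = 3/16 + 0 + 0 = 3/16
  P(S=1) = 0 + 3/8 + 0 = 3/8
  P(S=2) = 0 + 0 + 7/16 = 7/16
Marginal P(T) (column sums):
  P(T=0) = 3/16 + 0 + 0 = 3/16
  P(T=1) = 0 + 3/8 + 0 = 3/8
  P(T=2) = 0 + 0 + 7/16 = 7/16

H(S) = -[(3/16)·log₂(3/16) + (3/8)·log₂(3/8) + (7/16)·log₂(7/16)]
  = 0.4528 + 0.5306 + 0.5218
  = 1.5052 bits
H(T) = -[(3/16)·log₂(3/16) + (3/8)·log₂(3/8) + (7/16)·log₂(7/16)]
  = 0.4528 + 0.5306 + 0.5218
  = 1.5052 bits
H(S,T) = -[(3/16)·log₂(3/16) + (3/8)·log₂(3/8) + (7/16)·log₂(7/16)]
  = 0.4528 + 0.5306 + 0.5218
  = 1.5052 bits

I(S;T) = H(S) + H(T) - H(S,T)
  = 1.5052 + 1.5052 - 1.5052
  = 1.5052 bits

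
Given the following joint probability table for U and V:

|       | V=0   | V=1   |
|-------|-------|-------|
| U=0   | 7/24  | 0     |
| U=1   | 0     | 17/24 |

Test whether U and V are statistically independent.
Marginal P(U) (row sums):
  P(U=0) = 7/24 + 0 = 7/24
  P(U=1) = 0 + 17/24 = 17/24
Marginal P(V) (column sums):
  P(V=0) = 7/24 + 0 = 7/24
  P(V=1) = 0 + 17/24 = 17/24

U and V are independent iff P(U=i,V=j) = P(U=i)·P(V=j) for every cell.
  P(U=0)·P(V=0) = 7/24 × 7/24 = 49/576, but P(U=0,V=0) = 7/24 ✗

No, U and V are not independent. Quantitatively, I(U;V) > 0:

H(U) = -[(7/24)·log₂(7/24) + (17/24)·log₂(17/24)]
  = 0.5185 + 0.3524
  = 0.8709 bits
H(V) = -[(7/24)·log₂(7/24) + (17/24)·log₂(17/24)]
  = 0.5185 + 0.3524
  = 0.8709 bits
H(U,V) = -[(7/24)·log₂(7/24) + (17/24)·log₂(17/24)]
  = 0.5185 + 0.3524
  = 0.8709 bits
I(U;V) = H(U) + H(V) - H(U,V) = 0.8709 + 0.8709 - 0.8709 = 0.8709 bits > 0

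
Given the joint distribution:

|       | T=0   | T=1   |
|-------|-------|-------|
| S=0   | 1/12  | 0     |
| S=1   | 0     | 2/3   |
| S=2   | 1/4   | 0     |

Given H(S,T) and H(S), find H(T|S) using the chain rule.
From the chain rule: H(S,T) = H(S) + H(T|S)
Therefore: H(T|S) = H(S,T) - H(S)

H(S,T) = -[(1/12)·log₂(1/12) + (2/3)·log₂(2/3) + (1/4)·log₂(1/4)]
  = 0.2987 + 0.3900 + 0.5000
  = 1.1887 bits
Marginal P(S) (row sums):
  P(S=0) = 1/12 + 0 = 1/12
  P(S=1) = 0 + 2/3 = 2/3
  P(S=2) = 1/4 + 0 = 1/4
H(S) = -[(1/12)·log₂(1/12) + (2/3)·log₂(2/3) + (1/4)·log₂(1/4)]
  = 0.2987 + 0.3900 + 0.5000
  = 1.1887 bits

H(T|S) = 1.1887 - 1.1887 = 0.0000 bits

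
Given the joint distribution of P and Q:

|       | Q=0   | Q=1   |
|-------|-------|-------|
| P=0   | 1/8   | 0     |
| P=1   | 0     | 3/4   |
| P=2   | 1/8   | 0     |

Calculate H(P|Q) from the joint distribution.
Marginal P(Q) (column sums):
  P(Q=0) = 1/8 + 0 + 1/8 = 1/4
  P(Q=1) = 0 + 3/4 + 0 = 3/4

H(P|Q) = -Σ P(P,Q)·log₂ P(P|Q), where P(P|Q) = P(P,Q) / P(Q)
  (cells with P(P,Q) = 0 contribute 0)
  (P=0,Q=0): P(P|Q) = (1/8)/(1/4) = 1/2;  -(1/8)·log₂(1/2) = 0.1250
  (P=1,Q=1): P(P|Q) = (3/4)/(3/4) = 1;  -(3/4)·log₂(1) = 0.0000
  (P=2,Q=0): P(P|Q) = (1/8)/(1/4) = 1/2;  -(1/8)·log₂(1/2) = 0.1250
H(P|Q) = 0.1250 + 0.0000 + 0.1250
  = 0.2500 bits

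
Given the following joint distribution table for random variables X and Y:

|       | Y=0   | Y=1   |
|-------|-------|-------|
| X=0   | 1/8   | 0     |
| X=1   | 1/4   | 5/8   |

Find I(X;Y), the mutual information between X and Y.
Marginal P(X) (row sums):
  P(X=0) = 1/8 + 0 = 1/8
  P(X=1) = 1/4 + 5/8 = 7/8
Marginal P(Y) (column sums):
  P(Y=0) = 1/8 + 1/4 = 3/8
  P(Y=1) = 0 + 5/8 = 5/8

H(X) = -[(1/8)·log₂(1/8) + (7/8)·log₂(7/8)]
  = 0.3750 + 0.1686
  = 0.5436 bits
H(Y) = -[(3/8)·log₂(3/8) + (5/8)·log₂(5/8)]
  = 0.5306 + 0.4238
  = 0.9544 bits
H(X,Y) = -[(1/8)·log₂(1/8) + (1/4)·log₂(1/4) + (5/8)·log₂(5/8)]
  = 0.3750 + 0.5000 + 0.4238
  = 1.2988 bits

I(X;Y) = H(X) + H(Y) - H(X,Y)
  = 0.5436 + 0.9544 - 1.2988
  = 0.1992 bits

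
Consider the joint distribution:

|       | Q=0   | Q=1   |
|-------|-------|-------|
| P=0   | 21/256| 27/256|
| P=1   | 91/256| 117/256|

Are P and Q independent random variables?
Marginal P(P) (row sums):
  P(P=0) = 21/256 + 27/256 = 3/16
  P(P=1) = 91/256 + 117/256 = 13/16
Marginal P(Q) (column sums):
  P(Q=0) = 21/256 + 91/256 = 7/16
  P(Q=1) = 27/256 + 117/256 = 9/16

P and Q are independent iff P(P=i,Q=j) = P(P=i)·P(Q=j) for every cell.
  P(P=0)·P(Q=0) = 3/16 × 7/16 = 21/256 = P(P=0,Q=0) ✓
  P(P=0)·P(Q=1) = 3/16 × 9/16 = 27/256 = P(P=0,Q=1) ✓
  P(P=1)·P(Q=0) = 13/16 × 7/16 = 91/256 = P(P=1,Q=0) ✓
  P(P=1)·P(Q=1) = 13/16 × 9/16 = 117/256 = P(P=1,Q=1) ✓

Yes, P and Q are independent: every cell factors, so I(P;Q) = 0 bits.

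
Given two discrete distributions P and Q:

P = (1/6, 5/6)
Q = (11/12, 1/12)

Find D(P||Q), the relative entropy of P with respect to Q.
D(P||Q) = Σ P(i) log₂(P(i)/Q(i))
  i=0: (1/6) × log₂((1/6)/(11/12)) = (1/6) × log₂(2/11) = -0.4099
  i=1: (5/6) × log₂((5/6)/(1/12)) = (5/6) × log₂(10) = 2.7683
D(P||Q) = -0.4099 + 2.7683
  = 2.3584 bits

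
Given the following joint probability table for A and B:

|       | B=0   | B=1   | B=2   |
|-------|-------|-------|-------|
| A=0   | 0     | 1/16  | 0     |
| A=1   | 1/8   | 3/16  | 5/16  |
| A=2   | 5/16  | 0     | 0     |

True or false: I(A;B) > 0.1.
Marginal P(A) (row sums):
  P(A=0) = 0 + 1/16 + 0 = 1/16
  P(A=1) = 1/8 + 3/16 + 5/16 = 5/8
  P(A=2) = 5/16 + 0 + 0 = 5/16
Marginal P(B) (column sums):
  P(B=0) = 0 + 1/8 + 5/16 = 7/16
  P(B=1) = 1/16 + 3/16 + 0 = 1/4
  P(B=2) = 0 + 5/16 + 0 = 5/16

H(A) = -[(1/16)·log₂(1/16) + (5/8)·log₂(5/8) + (5/16)·log₂(5/16)]
  = 0.2500 + 0.4238 + 0.5244
  = 1.1982 bits
H(B) = -[(7/16)·log₂(7/16) + (1/4)·log₂(1/4) + (5/16)·log₂(5/16)]
  = 0.5218 + 0.5000 + 0.5244
  = 1.5462 bits
H(A,B) = -[(1/16)·log₂(1/16) + (1/8)·log₂(1/8) + (3/16)·log₂(3/16) + (5/16)·log₂(5/16) + (5/16)·log₂(5/16)]
  = 0.2500 + 0.3750 + 0.4528 + 0.5244 + 0.5244
  = 2.1266 bits

I(A;B) = H(A) + H(B) - H(A,B)
  = 1.1982 + 1.5462 - 2.1266
  = 0.6178 bits

True. I(A;B) = 0.6178 bits, which is > 0.1 bits.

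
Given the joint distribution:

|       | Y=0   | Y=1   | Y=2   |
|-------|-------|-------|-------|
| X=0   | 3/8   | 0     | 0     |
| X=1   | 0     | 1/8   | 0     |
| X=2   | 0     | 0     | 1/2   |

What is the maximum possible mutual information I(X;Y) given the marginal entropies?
The upper bound on mutual information is I(X;Y) ≤ min(H(X), H(Y)).

Marginal P(X) (row sums):
  P(X=0) = 3/8 + 0 + 0 = 3/8
  P(X=1) = 0 + 1/8 + 0 = 1/8
  P(X=2) = 0 + 0 + 1/2 = 1/2
Marginal P(Y) (column sums):
  P(Y=0) = 3/8 + 0 + 0 = 3/8
  P(Y=1) = 0 + 1/8 + 0 = 1/8
  P(Y=2) = 0 + 0 + 1/2 = 1/2

H(X) = -[(3/8)·log₂(3/8) + (1/8)·log₂(1/8) + (1/2)·log₂(1/2)]
  = 0.5306 + 0.3750 + 0.5000
  = 1.4056 bits
H(Y) = -[(3/8)·log₂(3/8) + (1/8)·log₂(1/8) + (1/2)·log₂(1/2)]
  = 0.5306 + 0.3750 + 0.5000
  = 1.4056 bits

Maximum possible I(X;Y) = min(1.4056, 1.4056) = 1.4056 bits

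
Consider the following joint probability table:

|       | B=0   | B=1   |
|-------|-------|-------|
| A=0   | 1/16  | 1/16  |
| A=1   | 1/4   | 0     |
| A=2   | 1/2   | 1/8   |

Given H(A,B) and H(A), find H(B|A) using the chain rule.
From the chain rule: H(A,B) = H(A) + H(B|A)
Therefore: H(B|A) = H(A,B) - H(A)

H(A,B) = -[(1/16)·log₂(1/16) + (1/16)·log₂(1/16) + (1/4)·log₂(1/4) + (1/2)·log₂(1/2) + (1/8)·log₂(1/8)]
  = 0.2500 + 0.2500 + 0.5000 + 0.5000 + 0.3750
  = 1.8750 bits
Marginal P(A) (row sums):
  P(A=0) = 1/16 + 1/16 = 1/8
  P(A=1) = 1/4 + 0 = 1/4
  P(A=2) = 1/2 + 1/8 = 5/8
H(A) = -[(1/8)·log₂(1/8) + (1/4)·log₂(1/4) + (5/8)·log₂(5/8)]
  = 0.3750 + 0.5000 + 0.4238
  = 1.2988 bits

H(B|A) = 1.8750 - 1.2988 = 0.5762 bits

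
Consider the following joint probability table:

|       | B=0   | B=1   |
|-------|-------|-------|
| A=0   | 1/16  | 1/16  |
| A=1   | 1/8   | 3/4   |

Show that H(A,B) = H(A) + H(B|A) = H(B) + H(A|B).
Marginal P(A) (row sums):
  P(A=0) = 1/16 + 1/16 = 1/8
  P(A=1) = 1/8 + 3/4 = 7/8
Marginal P(B) (column sums):
  P(B=0) = 1/16 + 1/8 = 3/16
  P(B=1) = 1/16 + 3/4 = 13/16

Decomposition 1: H(A) + H(B|A)
H(A) = -[(1/8)·log₂(1/8) + (7/8)·log₂(7/8)]
  = 0.3750 + 0.1686
  = 0.5436 bits
H(B|A) = -Σ P(A,B)·log₂ P(B|A), where P(B|A) = P(A,B) / P(A)
  (A=0,B=0): P(B|A) = (1/16)/(1/8) = 1/2;  -(1/16)·log₂(1/2) = 0.0625
  (A=0,B=1): P(B|A) = (1/16)/(1/8) = 1/2;  -(1/16)·log₂(1/2) = 0.0625
  (A=1,B=0): P(B|A) = (1/8)/(7/8) = 1/7;  -(1/8)·log₂(1/7) = 0.3509
  (A=1,B=1): P(B|A) = (3/4)/(7/8) = 6/7;  -(3/4)·log₂(6/7) = 0.1668
H(B|A) = 0.0625 + 0.0625 + 0.3509 + 0.1668
  = 0.6427 bits
H(A) + H(B|A) = 0.5436 + 0.6427 = 1.1863 bits

Decomposition 2: H(B) + H(A|B)
H(B) = -[(3/16)·log₂(3/16) + (13/16)·log₂(13/16)]
  = 0.4528 + 0.2434
  = 0.6962 bits
H(A|B) = -Σ P(A,B)·log₂ P(A|B), where P(A|B) = P(A,B) / P(B)
  (A=0,B=0): P(A|B) = (1/16)/(3/16) = 1/3;  -(1/16)·log₂(1/3) = 0.0991
  (A=0,B=1): P(A|B) = (1/16)/(13/16) = 1/13;  -(1/16)·log₂(1/13) = 0.2313
  (A=1,B=0): P(A|B) = (1/8)/(3/16) = 2/3;  -(1/8)·log₂(2/3) = 0.0731
  (A=1,B=1): P(A|B) = (3/4)/(13/16) = 12/13;  -(3/4)·log₂(12/13) = 0.0866
H(A|B) = 0.0991 + 0.2313 + 0.0731 + 0.0866
  = 0.4901 bits
H(B) + H(A|B) = 0.6962 + 0.4901 = 1.1863 bits

Direct computation of the joint entropy:
H(A,B) = -[(1/16)·log₂(1/16) + (1/16)·log₂(1/16) + (1/8)·log₂(1/8) + (3/4)·log₂(3/4)]
  = 0.2500 + 0.2500 + 0.3750 + 0.3113
  = 1.1863 bits

All three agree: H(A,B) = 1.1863 bits ✓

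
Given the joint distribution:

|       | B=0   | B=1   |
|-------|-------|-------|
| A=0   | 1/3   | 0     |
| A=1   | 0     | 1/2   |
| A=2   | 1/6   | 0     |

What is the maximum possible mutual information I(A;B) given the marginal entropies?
The upper bound on mutual information is I(A;B) ≤ min(H(A), H(B)).

Marginal P(A) (row sums):
  P(A=0) = 1/3 + 0 = 1/3
  P(A=1) = 0 + 1/2 = 1/2
  P(A=2) = 1/6 + 0 = 1/6
Marginal P(B) (column sums):
  P(B=0) = 1/3 + 0 + 1/6 = 1/2
  P(B=1) = 0 + 1/2 + 0 = 1/2

H(A) = -[(1/3)·log₂(1/3) + (1/2)·log₂(1/2) + (1/6)·log₂(1/6)]
  = 0.5283 + 0.5000 + 0.4308
  = 1.4591 bits
H(B) = -[(1/2)·log₂(1/2) + (1/2)·log₂(1/2)]
  = 0.5000 + 0.5000
  = 1.0000 bits

Maximum possible I(A;B) = min(1.4591, 1.0000) = 1.0000 bits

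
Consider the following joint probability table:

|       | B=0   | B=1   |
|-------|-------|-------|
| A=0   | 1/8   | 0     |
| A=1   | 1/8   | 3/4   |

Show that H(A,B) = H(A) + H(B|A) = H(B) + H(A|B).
Marginal P(A) (row sums):
  P(A=0) = 1/8 + 0 = 1/8
  P(A=1) = 1/8 + 3/4 = 7/8
Marginal P(B) (column sums):
  P(B=0) = 1/8 + 1/8 = 1/4
  P(B=1) = 0 + 3/4 = 3/4

Decomposition 1: H(A) + H(B|A)
H(A) = -[(1/8)·log₂(1/8) + (7/8)·log₂(7/8)]
  = 0.3750 + 0.1686
  = 0.5436 bits
H(B|A) = -Σ P(A,B)·log₂ P(B|A), where P(B|A) = P(A,B) / P(A)
  (cells with P(A,B) = 0 contribute 0)
  (A=0,B=0): P(B|A) = (1/8)/(1/8) = 1;  -(1/8)·log₂(1) = 0.0000
  (A=1,B=0): P(B|A) = (1/8)/(7/8) = 1/7;  -(1/8)·log₂(1/7) = 0.3509
  (A=1,B=1): P(B|A) = (3/4)/(7/8) = 6/7;  -(3/4)·log₂(6/7) = 0.1668
H(B|A) = 0.0000 + 0.3509 + 0.1668
  = 0.5177 bits
H(A) + H(B|A) = 0.5436 + 0.5177 = 1.0613 bits

Decomposition 2: H(B) + H(A|B)
H(B) = -[(1/4)·log₂(1/4) + (3/4)·log₂(3/4)]
  = 0.5000 + 0.3113
  = 0.8113 bits
H(A|B) = -Σ P(A,B)·log₂ P(A|B), where P(A|B) = P(A,B) / P(B)
  (cells with P(A,B) = 0 contribute 0)
  (A=0,B=0): P(A|B) = (1/8)/(1/4) = 1/2;  -(1/8)·log₂(1/2) = 0.1250
  (A=1,B=0): P(A|B) = (1/8)/(1/4) = 1/2;  -(1/8)·log₂(1/2) = 0.1250
  (A=1,B=1): P(A|B) = (3/4)/(3/4) = 1;  -(3/4)·log₂(1) = 0.0000
H(A|B) = 0.1250 + 0.1250 + 0.0000
  = 0.2500 bits
H(B) + H(A|B) = 0.8113 + 0.2500 = 1.0613 bits

Direct computation of the joint entropy:
H(A,B) = -[(1/8)·log₂(1/8) + (1/8)·log₂(1/8) + (3/4)·log₂(3/4)]
  = 0.3750 + 0.3750 + 0.3113
  = 1.0613 bits

All three agree: H(A,B) = 1.0613 bits ✓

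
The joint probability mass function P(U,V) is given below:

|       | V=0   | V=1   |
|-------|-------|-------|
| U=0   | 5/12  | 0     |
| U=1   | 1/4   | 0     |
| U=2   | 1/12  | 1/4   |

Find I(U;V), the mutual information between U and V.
Marginal P(U) (row sums):
  P(U=0) = 5/12 + 0 = 5/12
  P(U=1) = 1/4 + 0 = 1/4
  P(U=2) = 1/12 + 1/4 = 1/3
Marginal P(V) (column sums):
  P(V=0) = 5/12 + 1/4 + 1/12 = 3/4
  P(V=1) = 0 + 0 + 1/4 = 1/4

H(U) = -[(5/12)·log₂(5/12) + (1/4)·log₂(1/4) + (1/3)·log₂(1/3)]
  = 0.5263 + 0.5000 + 0.5283
  = 1.5546 bits
H(V) = -[(3/4)·log₂(3/4) + (1/4)·log₂(1/4)]
  = 0.3113 + 0.5000
  = 0.8113 bits
H(U,V) = -[(5/12)·log₂(5/12) + (1/4)·log₂(1/4) + (1/12)·log₂(1/12) + (1/4)·log₂(1/4)]
  = 0.5263 + 0.5000 + 0.2987 + 0.5000
  = 1.8250 bits

I(U;V) = H(U) + H(V) - H(U,V)
  = 1.5546 + 0.8113 - 1.8250
  = 0.5409 bits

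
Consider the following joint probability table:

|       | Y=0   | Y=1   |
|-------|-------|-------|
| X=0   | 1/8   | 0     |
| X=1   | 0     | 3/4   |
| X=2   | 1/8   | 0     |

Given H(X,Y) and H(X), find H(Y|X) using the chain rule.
From the chain rule: H(X,Y) = H(X) + H(Y|X)
Therefore: H(Y|X) = H(X,Y) - H(X)

H(X,Y) = -[(1/8)·log₂(1/8) + (3/4)·log₂(3/4) + (1/8)·log₂(1/8)]
  = 0.3750 + 0.3113 + 0.3750
  = 1.0613 bits
Marginal P(X) (row sums):
  P(X=0) = 1/8 + 0 = 1/8
  P(X=1) = 0 + 3/4 = 3/4
  P(X=2) = 1/8 + 0 = 1/8
H(X) = -[(1/8)·log₂(1/8) + (3/4)·log₂(3/4) + (1/8)·log₂(1/8)]
  = 0.3750 + 0.3113 + 0.3750
  = 1.0613 bits

H(Y|X) = 1.0613 - 1.0613 = 0.0000 bits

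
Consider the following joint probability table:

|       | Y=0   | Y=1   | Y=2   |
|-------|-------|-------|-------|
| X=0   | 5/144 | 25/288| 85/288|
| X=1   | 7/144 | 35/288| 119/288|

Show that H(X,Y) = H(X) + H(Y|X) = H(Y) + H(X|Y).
Marginal P(X) (row sums):
  P(X=0) = 5/144 + 25/288 + 85/288 = 5/12
  P(X=1) = 7/144 + 35/288 + 119/288 = 7/12
Marginal P(Y) (column sums):
  P(Y=0) = 5/144 + 7/144 = 1/12
  P(Y=1) = 25/288 + 35/288 = 5/24
  P(Y=2) = 85/288 + 119/288 = 17/24

Decomposition 1: H(X) + H(Y|X)
H(X) = -[(5/12)·log₂(5/12) + (7/12)·log₂(7/12)]
  = 0.5263 + 0.4536
  = 0.9799 bits
H(Y|X) = -Σ P(X,Y)·log₂ P(Y|X), where P(Y|X) = P(X,Y) / P(X)
  (X=0,Y=0): P(Y|X) = (5/144)/(5/12) = 1/12;  -(5/144)·log₂(1/12) = 0.1245
  (X=0,Y=1): P(Y|X) = (25/288)/(5/12) = 5/24;  -(25/288)·log₂(5/24) = 0.1964
  (X=0,Y=2): P(Y|X) = (85/288)/(5/12) = 17/24;  -(85/288)·log₂(17/24) = 0.1468
  (X=1,Y=0): P(Y|X) = (7/144)/(7/12) = 1/12;  -(7/144)·log₂(1/12) = 0.1743
  (X=1,Y=1): P(Y|X) = (35/288)/(7/12) = 5/24;  -(35/288)·log₂(5/24) = 0.2750
  (X=1,Y=2): P(Y|X) = (119/288)/(7/12) = 17/24;  -(119/288)·log₂(17/24) = 0.2056
H(Y|X) = 0.1245 + 0.1964 + 0.1468 + 0.1743 + 0.2750 + 0.2056
  = 1.1226 bits
H(X) + H(Y|X) = 0.9799 + 1.1226 = 2.1025 bits

Decomposition 2: H(Y) + H(X|Y)
H(Y) = -[(1/12)·log₂(1/12) + (5/24)·log₂(5/24) + (17/24)·log₂(17/24)]
  = 0.2987 + 0.4715 + 0.3524
  = 1.1226 bits
H(X|Y) = -Σ P(X,Y)·log₂ P(X|Y), where P(X|Y) = P(X,Y) / P(Y)
  (X=0,Y=0): P(X|Y) = (5/144)/(1/12) = 5/12;  -(5/144)·log₂(5/12) = 0.0439
  (X=0,Y=1): P(X|Y) = (25/288)/(5/24) = 5/12;  -(25/288)·log₂(5/12) = 0.1096
  (X=0,Y=2): P(X|Y) = (85/288)/(17/24) = 5/12;  -(85/288)·log₂(5/12) = 0.3728
  (X=1,Y=0): P(X|Y) = (7/144)/(1/12) = 7/12;  -(7/144)·log₂(7/12) = 0.0378
  (X=1,Y=1): P(X|Y) = (35/288)/(5/24) = 7/12;  -(35/288)·log₂(7/12) = 0.0945
  (X=1,Y=2): P(X|Y) = (119/288)/(17/24) = 7/12;  -(119/288)·log₂(7/12) = 0.3213
H(X|Y) = 0.0439 + 0.1096 + 0.3728 + 0.0378 + 0.0945 + 0.3213
  = 0.9799 bits
H(Y) + H(X|Y) = 1.1226 + 0.9799 = 2.1025 bits

Direct computation of the joint entropy:
H(X,Y) = -[(5/144)·log₂(5/144) + (25/288)·log₂(25/288) + (85/288)·log₂(85/288) + (7/144)·log₂(7/144) + (35/288)·log₂(35/288) + (119/288)·log₂(119/288)]
  = 0.1683 + 0.3061 + 0.5196 + 0.2121 + 0.3695 + 0.5269
  = 2.1025 bits

All three agree: H(X,Y) = 2.1025 bits ✓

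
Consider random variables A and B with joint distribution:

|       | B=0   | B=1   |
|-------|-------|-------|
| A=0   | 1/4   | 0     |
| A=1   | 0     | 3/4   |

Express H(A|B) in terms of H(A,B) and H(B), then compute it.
H(A|B) = H(A,B) - H(B)

Marginal P(B) (column sums):
  P(B=0) = 1/4 + 0 = 1/4
  P(B=1) = 0 + 3/4 = 3/4

H(A,B) = -[(1/4)·log₂(1/4) + (3/4)·log₂(3/4)]
  = 0.5000 + 0.3113
  = 0.8113 bits
H(B) = -[(1/4)·log₂(1/4) + (3/4)·log₂(3/4)]
  = 0.5000 + 0.3113
  = 0.8113 bits

H(A|B) = 0.8113 - 0.8113 = 0.0000 bits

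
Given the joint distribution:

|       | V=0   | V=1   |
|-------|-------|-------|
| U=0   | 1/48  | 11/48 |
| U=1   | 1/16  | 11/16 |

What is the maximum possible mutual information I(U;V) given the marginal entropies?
The upper bound on mutual information is I(U;V) ≤ min(H(U), H(V)).

Marginal P(U) (row sums):
  P(U=0) = 1/48 + 11/48 = 1/4
  P(U=1) = 1/16 + 11/16 = 3/4
Marginal P(V) (column sums):
  P(V=0) = 1/48 + 1/16 = 1/12
  P(V=1) = 11/48 + 11/16 = 11/12

H(U) = -[(1/4)·log₂(1/4) + (3/4)·log₂(3/4)]
  = 0.5000 + 0.3113
  = 0.8113 bits
H(V) = -[(1/12)·log₂(1/12) + (11/12)·log₂(11/12)]
  = 0.2987 + 0.1151
  = 0.4138 bits

Maximum possible I(U;V) = min(0.8113, 0.4138) = 0.4138 bits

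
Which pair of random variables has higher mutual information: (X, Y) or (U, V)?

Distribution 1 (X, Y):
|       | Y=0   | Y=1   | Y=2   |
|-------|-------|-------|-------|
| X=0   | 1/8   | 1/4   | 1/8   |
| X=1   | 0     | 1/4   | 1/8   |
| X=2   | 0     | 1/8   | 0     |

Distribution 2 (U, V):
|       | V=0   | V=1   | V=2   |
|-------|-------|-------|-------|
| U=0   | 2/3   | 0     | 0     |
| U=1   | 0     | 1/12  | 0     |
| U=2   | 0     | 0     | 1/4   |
Distribution 1 (X, Y):
Marginal P(X) (row sums):
  P(X=0) = 1/8 + 1/4 + 1/8 = 1/2
  P(X=1) = 0 + 1/4 + 1/8 = 3/8
  P(X=2) = 0 + 1/8 + 0 = 1/8
Marginal P(Y) (column sums):
  P(Y=0) = 1/8 + 0 + 0 = 1/8
  P(Y=1) = 1/4 + 1/4 + 1/8 = 5/8
  P(Y=2) = 1/8 + 1/8 + 0 = 1/4

H(X) = -[(1/2)·log₂(1/2) + (3/8)·log₂(3/8) + (1/8)·log₂(1/8)]
  = 0.5000 + 0.5306 + 0.3750
  = 1.4056 bits
H(Y) = -[(1/8)·log₂(1/8) + (5/8)·log₂(5/8) + (1/4)·log₂(1/4)]
  = 0.3750 + 0.4238 + 0.5000
  = 1.2988 bits
H(X,Y) = -[(1/8)·log₂(1/8) + (1/4)·log₂(1/4) + (1/8)·log₂(1/8) + (1/4)·log₂(1/4) + (1/8)·log₂(1/8) + (1/8)·log₂(1/8)]
  = 0.3750 + 0.5000 + 0.3750 + 0.5000 + 0.3750 + 0.3750
  = 2.5000 bits

I(X;Y) = H(X) + H(Y) - H(X,Y)
  = 1.4056 + 1.2988 - 2.5000
  = 0.2044 bits

Distribution 2 (U, V):
Marginal P(U) (row sums):
  P(U=0) = 2/3 + 0 + 0 = 2/3
  P(U=1) = 0 + 1/12 + 0 = 1/12
  P(U=2) = 0 + 0 + 1/4 = 1/4
Marginal P(V) (column sums):
  P(V=0) = 2/3 + 0 + 0 = 2/3
  P(V=1) = 0 + 1/12 + 0 = 1/12
  P(V=2) = 0 + 0 + 1/4 = 1/4

H(U) = -[(2/3)·log₂(2/3) + (1/12)·log₂(1/12) + (1/4)·log₂(1/4)]
  = 0.3900 + 0.2987 + 0.5000
  = 1.1887 bits
H(V) = -[(2/3)·log₂(2/3) + (1/12)·log₂(1/12) + (1/4)·log₂(1/4)]
  = 0.3900 + 0.2987 + 0.5000
  = 1.1887 bits
H(U,V) = -[(2/3)·log₂(2/3) + (1/12)·log₂(1/12) + (1/4)·log₂(1/4)]
  = 0.3900 + 0.2987 + 0.5000
  = 1.1887 bits

I(U;V) = H(U) + H(V) - H(U,V)
  = 1.1887 + 1.1887 - 1.1887
  = 1.1887 bits

I(U;V) = 1.1887 bits > I(X;Y) = 0.2044 bits, so (U, V) has the higher mutual information (stronger dependence).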